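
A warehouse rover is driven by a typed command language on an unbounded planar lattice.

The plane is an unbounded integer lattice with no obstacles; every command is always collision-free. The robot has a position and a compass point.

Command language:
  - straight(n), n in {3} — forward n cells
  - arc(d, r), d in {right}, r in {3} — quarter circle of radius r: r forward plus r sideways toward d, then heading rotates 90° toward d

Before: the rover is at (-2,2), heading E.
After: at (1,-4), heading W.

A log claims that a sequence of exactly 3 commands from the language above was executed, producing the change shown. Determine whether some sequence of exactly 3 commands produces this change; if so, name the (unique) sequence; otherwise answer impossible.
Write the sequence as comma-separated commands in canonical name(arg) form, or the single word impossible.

key: position moved to (1,-4) AND the heading swung to W — translation plus rotation needed
initial: at (-2,2), heading E
t=1 straight(3) ⇒ at (1,2), heading E
t=2 arc(right, 3) ⇒ at (4,-1), heading S
t=3 arc(right, 3) ⇒ at (1,-4), heading W
no other 3-command option fits: unique.

straight(3), arc(right, 3), arc(right, 3)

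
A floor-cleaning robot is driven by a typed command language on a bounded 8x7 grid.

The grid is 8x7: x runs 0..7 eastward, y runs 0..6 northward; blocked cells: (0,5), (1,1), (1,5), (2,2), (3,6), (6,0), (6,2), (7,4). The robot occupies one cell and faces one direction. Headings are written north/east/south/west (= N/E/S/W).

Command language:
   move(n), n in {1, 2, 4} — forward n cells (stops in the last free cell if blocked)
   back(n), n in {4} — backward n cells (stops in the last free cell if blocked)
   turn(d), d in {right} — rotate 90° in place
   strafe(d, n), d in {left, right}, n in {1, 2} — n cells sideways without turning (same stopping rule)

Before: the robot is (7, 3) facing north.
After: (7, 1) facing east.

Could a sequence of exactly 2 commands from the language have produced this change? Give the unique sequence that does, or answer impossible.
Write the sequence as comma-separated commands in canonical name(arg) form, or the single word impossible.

key: cell and facing (now E) both changed — the 2 commands mix motion and turning
from: (7, 3) facing north
step 1 (turn(right)): (7, 3) facing east
step 2 (strafe(right, 2)): (7, 1) facing east
no other 2-command option fits: unique.

turn(right), strafe(right, 2)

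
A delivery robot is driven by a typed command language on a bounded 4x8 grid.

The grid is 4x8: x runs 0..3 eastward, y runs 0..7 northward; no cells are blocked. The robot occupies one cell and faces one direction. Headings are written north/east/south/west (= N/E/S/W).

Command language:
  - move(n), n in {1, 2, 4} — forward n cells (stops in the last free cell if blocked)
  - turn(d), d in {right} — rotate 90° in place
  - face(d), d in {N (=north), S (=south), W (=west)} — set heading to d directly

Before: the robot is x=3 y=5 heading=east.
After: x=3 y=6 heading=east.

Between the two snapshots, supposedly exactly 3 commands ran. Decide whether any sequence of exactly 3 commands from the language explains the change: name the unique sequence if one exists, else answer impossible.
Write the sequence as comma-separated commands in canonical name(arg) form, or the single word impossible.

key: running turn(right) before face(N) would end elsewhere — order is forced
t0: x=3 y=5 heading=east
step 1 (face(N)): x=3 y=5 heading=north
step 2 (move(1)): x=3 y=6 heading=north
step 3 (turn(right)): x=3 y=6 heading=east
no rival 3-sequence matches.

face(N), move(1), turn(right)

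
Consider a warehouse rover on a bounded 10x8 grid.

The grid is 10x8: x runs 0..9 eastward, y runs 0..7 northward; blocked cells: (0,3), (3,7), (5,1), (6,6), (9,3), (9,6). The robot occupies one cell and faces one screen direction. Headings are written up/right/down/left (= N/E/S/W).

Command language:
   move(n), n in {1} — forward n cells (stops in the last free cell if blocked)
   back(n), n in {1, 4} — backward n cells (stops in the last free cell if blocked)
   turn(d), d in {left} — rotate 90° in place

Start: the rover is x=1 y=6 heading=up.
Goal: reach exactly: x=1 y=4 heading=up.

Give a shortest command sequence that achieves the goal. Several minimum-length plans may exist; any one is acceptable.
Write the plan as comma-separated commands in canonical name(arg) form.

back(1), back(1)

start: x=1 y=6 heading=up
t=1 back(1) ⇒ x=1 y=5 heading=up
t=2 back(1) ⇒ x=1 y=4 heading=up
shorter routes all fall short; 2 is best.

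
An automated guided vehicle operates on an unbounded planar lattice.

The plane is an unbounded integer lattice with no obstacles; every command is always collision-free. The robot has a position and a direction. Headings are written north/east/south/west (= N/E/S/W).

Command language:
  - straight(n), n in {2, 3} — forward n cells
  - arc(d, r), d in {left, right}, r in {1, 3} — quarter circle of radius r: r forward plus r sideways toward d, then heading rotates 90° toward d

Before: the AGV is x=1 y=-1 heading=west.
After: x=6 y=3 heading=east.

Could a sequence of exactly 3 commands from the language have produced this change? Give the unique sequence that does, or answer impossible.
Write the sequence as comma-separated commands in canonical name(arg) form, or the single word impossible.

arc(right, 1), arc(right, 3), straight(3)

key: order matters: swapping arc(right, 1) and straight(3) lands elsewhere
from: x=1 y=-1 heading=west
[1] after arc(right, 1): x=0 y=0 heading=north
[2] after arc(right, 3): x=3 y=3 heading=east
[3] after straight(3): x=6 y=3 heading=east
no rival 3-sequence matches.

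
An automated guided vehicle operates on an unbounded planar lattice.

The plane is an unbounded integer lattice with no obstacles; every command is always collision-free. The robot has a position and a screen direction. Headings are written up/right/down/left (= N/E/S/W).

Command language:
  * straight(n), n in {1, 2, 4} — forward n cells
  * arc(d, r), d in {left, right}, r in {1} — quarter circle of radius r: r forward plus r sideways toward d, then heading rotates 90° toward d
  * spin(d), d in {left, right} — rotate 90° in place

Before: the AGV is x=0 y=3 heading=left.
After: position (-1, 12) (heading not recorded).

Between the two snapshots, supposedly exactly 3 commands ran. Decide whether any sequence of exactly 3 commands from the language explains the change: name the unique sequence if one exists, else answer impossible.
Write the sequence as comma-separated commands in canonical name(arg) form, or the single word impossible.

key: running straight(4) before arc(right, 1) would end elsewhere — order is forced
initial: x=0 y=3 heading=left
step 1 (arc(right, 1)): x=-1 y=4 heading=up
step 2 (straight(4)): x=-1 y=8 heading=up
step 3 (straight(4)): x=-1 y=12 heading=up
no other 3-command option fits: unique.

arc(right, 1), straight(4), straight(4)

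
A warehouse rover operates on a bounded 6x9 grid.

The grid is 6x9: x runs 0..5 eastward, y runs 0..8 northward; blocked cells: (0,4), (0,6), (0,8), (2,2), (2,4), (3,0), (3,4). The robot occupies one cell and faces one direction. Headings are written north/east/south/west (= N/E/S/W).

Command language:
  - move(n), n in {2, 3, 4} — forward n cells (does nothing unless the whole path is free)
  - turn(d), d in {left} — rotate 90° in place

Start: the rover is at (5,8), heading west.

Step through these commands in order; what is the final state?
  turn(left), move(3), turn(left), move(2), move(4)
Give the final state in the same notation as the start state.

at (5,5), heading east

begin: at (5,8), heading west
step 1 (turn(left)): at (5,8), heading south
step 2 (move(3)): at (5,5), heading south
step 3 (turn(left)): at (5,5), heading east
step 4 (move(2)): at (5,5), heading east
step 5 (move(4)): at (5,5), heading east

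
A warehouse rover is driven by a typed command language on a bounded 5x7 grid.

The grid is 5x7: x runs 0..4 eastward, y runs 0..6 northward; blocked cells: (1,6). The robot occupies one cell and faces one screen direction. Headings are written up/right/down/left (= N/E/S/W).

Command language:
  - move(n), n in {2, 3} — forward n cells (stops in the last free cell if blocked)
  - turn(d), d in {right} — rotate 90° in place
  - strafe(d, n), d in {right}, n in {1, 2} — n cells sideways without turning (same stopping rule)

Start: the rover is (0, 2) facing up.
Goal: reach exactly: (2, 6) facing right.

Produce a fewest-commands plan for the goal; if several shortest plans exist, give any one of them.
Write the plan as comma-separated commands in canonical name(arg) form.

begin: (0, 2) facing up
1. move(3) → (0, 5) facing up
2. strafe(right, 2) → (2, 5) facing up
3. move(3) → (2, 6) facing up
4. turn(right) → (2, 6) facing right
minimal: 4 command(s), checked below 4.

move(3), strafe(right, 2), move(3), turn(right)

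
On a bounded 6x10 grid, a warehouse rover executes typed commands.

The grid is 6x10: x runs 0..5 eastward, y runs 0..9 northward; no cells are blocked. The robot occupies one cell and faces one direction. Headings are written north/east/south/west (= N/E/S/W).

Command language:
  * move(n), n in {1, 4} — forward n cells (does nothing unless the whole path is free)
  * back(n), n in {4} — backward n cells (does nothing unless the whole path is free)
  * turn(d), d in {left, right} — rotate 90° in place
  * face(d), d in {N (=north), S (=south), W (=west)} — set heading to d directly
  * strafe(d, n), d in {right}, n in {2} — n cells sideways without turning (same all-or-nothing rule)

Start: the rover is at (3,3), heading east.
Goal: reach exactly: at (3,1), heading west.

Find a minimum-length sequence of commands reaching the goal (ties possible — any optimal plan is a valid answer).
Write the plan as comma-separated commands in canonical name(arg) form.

strafe(right, 2), face(W)

t0: at (3,3), heading east
t=1 strafe(right, 2) ⇒ at (3,1), heading east
t=2 face(W) ⇒ at (3,1), heading west
shorter routes all fall short; 2 is best.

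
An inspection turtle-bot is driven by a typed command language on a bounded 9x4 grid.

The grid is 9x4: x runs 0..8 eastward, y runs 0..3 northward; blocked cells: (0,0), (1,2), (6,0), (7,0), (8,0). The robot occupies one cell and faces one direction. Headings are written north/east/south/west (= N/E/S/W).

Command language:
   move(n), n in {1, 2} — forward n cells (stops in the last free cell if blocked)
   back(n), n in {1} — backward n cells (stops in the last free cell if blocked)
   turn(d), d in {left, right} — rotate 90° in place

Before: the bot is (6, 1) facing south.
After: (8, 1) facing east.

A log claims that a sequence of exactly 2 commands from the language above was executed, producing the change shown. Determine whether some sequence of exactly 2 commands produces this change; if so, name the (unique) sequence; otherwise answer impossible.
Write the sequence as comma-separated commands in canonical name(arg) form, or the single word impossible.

key: order matters: swapping turn(left) and move(2) lands elsewhere
initial: (6, 1) facing south
t=1 turn(left) ⇒ (6, 1) facing east
t=2 move(2) ⇒ (8, 1) facing east
no other 2-command option fits: unique.

turn(left), move(2)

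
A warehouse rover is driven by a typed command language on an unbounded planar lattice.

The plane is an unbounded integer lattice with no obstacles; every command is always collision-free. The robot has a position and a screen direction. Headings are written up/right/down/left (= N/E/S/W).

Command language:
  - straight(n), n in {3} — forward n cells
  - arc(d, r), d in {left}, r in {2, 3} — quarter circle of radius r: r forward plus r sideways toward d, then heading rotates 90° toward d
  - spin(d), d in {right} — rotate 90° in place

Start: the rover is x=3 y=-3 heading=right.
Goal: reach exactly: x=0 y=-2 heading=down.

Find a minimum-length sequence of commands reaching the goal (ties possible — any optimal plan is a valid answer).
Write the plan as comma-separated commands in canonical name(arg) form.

arc(left, 2), arc(left, 2), arc(left, 3)

t0: x=3 y=-3 heading=right
[1] after arc(left, 2): x=5 y=-1 heading=up
[2] after arc(left, 2): x=3 y=1 heading=left
[3] after arc(left, 3): x=0 y=-2 heading=down
no 2-step plan works, so 3 is optimal.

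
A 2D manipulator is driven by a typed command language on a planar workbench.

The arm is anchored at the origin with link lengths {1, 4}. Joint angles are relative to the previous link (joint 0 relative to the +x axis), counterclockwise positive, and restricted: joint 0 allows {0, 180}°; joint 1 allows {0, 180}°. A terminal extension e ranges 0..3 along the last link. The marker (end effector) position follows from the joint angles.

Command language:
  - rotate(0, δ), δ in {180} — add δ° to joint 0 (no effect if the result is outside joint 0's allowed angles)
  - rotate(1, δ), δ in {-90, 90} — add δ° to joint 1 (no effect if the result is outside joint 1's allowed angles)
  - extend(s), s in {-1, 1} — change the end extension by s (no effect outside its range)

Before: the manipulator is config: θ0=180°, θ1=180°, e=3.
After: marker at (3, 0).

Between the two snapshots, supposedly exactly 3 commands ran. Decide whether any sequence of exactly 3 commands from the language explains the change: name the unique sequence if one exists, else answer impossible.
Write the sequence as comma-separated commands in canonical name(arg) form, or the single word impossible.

begin: config: θ0=180°, θ1=180°, e=3
[1] after extend(-1): config: θ0=180°, θ1=180°, e=2
[2] after extend(-1): config: θ0=180°, θ1=180°, e=1
[3] after extend(-1): config: θ0=180°, θ1=180°, e=0
no rival 3-sequence matches.

extend(-1), extend(-1), extend(-1)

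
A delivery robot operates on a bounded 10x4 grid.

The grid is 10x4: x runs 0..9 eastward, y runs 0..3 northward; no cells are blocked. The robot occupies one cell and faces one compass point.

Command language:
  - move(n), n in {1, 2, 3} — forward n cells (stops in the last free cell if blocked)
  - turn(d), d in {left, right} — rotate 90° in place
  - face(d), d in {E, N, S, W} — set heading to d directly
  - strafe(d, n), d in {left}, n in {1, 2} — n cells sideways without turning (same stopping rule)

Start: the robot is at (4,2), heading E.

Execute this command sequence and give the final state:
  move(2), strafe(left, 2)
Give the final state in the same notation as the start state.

at (6,3), heading E

t0: at (4,2), heading E
step 1 (move(2)): at (6,2), heading E
step 2 (strafe(left, 2)): at (6,3), heading E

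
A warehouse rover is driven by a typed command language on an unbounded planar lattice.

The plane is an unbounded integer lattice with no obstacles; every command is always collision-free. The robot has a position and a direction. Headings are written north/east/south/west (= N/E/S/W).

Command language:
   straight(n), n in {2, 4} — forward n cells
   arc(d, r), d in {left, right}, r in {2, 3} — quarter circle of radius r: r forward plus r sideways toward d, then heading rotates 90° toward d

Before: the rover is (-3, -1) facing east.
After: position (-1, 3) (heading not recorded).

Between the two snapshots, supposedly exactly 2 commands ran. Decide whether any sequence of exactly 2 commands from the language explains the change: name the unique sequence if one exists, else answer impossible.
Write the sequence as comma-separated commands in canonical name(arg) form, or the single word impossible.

arc(left, 2), straight(2)

key: running straight(2) before arc(left, 2) would end elsewhere — order is forced
from: (-3, -1) facing east
step 1 (arc(left, 2)): (-1, 1) facing north
step 2 (straight(2)): (-1, 3) facing north
all 36 alternatives checked — unique.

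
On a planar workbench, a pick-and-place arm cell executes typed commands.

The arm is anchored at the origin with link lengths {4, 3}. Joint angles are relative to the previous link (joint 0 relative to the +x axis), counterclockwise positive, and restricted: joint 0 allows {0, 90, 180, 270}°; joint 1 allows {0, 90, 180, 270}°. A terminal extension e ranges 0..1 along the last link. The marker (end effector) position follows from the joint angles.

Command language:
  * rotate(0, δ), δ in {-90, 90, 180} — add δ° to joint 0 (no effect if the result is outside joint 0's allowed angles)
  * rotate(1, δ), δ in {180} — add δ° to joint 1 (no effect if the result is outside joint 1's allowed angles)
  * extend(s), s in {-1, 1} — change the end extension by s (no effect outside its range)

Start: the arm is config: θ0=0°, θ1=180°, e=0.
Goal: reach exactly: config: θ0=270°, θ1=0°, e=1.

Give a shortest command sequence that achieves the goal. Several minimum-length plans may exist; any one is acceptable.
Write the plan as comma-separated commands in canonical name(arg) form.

t0: config: θ0=0°, θ1=180°, e=0
t=1 rotate(1, 180) ⇒ config: θ0=0°, θ1=0°, e=0
t=2 rotate(0, -90) ⇒ config: θ0=270°, θ1=0°, e=0
t=3 extend(1) ⇒ config: θ0=270°, θ1=0°, e=1
shorter routes all fall short; 3 is best.

rotate(1, 180), rotate(0, -90), extend(1)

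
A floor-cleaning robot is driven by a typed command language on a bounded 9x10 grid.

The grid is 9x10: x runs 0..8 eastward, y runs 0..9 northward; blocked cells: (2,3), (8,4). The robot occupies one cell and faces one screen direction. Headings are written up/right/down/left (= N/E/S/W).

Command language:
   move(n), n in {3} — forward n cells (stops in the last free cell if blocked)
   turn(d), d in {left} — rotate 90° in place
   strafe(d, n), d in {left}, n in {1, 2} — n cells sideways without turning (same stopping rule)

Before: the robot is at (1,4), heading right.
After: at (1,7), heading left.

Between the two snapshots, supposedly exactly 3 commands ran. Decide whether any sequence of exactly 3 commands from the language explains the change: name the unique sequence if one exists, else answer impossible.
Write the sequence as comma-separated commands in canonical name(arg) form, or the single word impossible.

key: position moved to (1,7) AND the heading swung to W — translation plus rotation needed
from: at (1,4), heading right
step 1 (turn(left)): at (1,4), heading up
step 2 (move(3)): at (1,7), heading up
step 3 (turn(left)): at (1,7), heading left
uniquely the one of 64 3-step routes that fits.

turn(left), move(3), turn(left)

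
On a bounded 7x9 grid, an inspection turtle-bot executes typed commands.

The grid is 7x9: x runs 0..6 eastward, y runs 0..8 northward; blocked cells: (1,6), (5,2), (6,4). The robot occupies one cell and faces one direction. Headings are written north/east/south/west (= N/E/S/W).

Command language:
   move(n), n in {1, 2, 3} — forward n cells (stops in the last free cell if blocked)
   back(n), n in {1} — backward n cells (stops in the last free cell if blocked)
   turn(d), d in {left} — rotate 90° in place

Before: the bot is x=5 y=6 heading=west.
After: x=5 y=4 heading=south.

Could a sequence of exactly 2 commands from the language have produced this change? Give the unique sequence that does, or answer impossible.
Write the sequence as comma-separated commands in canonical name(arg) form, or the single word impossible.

turn(left), move(2)

key: order matters: swapping turn(left) and move(2) lands elsewhere
t0: x=5 y=6 heading=west
t=1 turn(left) ⇒ x=5 y=6 heading=south
t=2 move(2) ⇒ x=5 y=4 heading=south
no rival 2-sequence matches.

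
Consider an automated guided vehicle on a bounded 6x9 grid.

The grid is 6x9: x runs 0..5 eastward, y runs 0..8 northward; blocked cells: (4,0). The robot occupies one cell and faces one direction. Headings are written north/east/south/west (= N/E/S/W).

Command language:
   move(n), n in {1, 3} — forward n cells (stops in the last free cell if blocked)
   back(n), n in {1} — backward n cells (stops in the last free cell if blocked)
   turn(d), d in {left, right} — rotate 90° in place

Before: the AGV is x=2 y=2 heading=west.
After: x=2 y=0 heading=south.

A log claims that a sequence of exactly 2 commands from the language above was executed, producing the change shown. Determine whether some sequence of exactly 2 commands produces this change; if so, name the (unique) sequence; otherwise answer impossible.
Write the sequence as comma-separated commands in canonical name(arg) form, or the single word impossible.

turn(left), move(3)

key: order matters: swapping turn(left) and move(3) lands elsewhere
t0: x=2 y=2 heading=west
[1] after turn(left): x=2 y=2 heading=south
[2] after move(3): x=2 y=0 heading=south
no other 2-command option fits: unique.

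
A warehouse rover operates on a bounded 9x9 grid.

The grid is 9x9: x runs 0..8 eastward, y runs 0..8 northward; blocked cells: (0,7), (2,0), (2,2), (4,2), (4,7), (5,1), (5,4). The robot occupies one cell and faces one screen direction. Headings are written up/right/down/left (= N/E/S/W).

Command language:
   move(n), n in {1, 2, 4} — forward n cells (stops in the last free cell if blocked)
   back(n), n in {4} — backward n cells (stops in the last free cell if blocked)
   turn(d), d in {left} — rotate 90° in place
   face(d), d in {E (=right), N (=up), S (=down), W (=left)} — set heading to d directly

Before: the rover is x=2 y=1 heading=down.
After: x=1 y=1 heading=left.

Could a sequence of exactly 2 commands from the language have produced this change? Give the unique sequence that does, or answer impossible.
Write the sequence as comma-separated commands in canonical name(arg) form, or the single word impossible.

key: position moved to (1,1) AND the heading swung to W — translation plus rotation needed
t0: x=2 y=1 heading=down
t=1 face(W) ⇒ x=2 y=1 heading=left
t=2 move(1) ⇒ x=1 y=1 heading=left
uniquely the one of 81 2-step routes that fits.

face(W), move(1)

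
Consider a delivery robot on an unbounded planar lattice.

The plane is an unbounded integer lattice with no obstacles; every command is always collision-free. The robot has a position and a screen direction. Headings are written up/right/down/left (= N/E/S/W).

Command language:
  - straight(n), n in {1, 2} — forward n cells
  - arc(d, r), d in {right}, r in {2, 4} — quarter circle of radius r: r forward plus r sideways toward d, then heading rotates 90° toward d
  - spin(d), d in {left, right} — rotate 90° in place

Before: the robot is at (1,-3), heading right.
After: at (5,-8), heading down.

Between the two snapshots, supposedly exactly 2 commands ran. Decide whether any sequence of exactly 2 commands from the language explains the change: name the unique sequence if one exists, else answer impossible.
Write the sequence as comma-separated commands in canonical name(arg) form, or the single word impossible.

arc(right, 4), straight(1)

key: position moved to (5,-8) AND the heading swung to S — translation plus rotation needed
start: at (1,-3), heading right
t=1 arc(right, 4) ⇒ at (5,-7), heading down
t=2 straight(1) ⇒ at (5,-8), heading down
no other 2-command option fits: unique.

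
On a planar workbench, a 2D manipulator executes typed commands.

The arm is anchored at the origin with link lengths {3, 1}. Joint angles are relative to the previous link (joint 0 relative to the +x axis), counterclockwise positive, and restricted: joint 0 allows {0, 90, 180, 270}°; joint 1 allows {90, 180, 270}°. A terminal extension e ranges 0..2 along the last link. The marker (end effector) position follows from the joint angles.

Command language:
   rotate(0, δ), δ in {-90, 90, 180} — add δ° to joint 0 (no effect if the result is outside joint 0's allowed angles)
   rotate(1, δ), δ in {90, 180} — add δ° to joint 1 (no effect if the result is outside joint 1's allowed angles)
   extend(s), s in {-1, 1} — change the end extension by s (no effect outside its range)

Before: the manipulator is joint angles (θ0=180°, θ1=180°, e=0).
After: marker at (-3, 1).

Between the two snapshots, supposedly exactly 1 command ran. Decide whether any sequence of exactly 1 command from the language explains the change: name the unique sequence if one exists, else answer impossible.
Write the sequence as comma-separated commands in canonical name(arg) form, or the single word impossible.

from: joint angles (θ0=180°, θ1=180°, e=0)
t=1 rotate(1, 90) ⇒ joint angles (θ0=180°, θ1=270°, e=0)
no other 1-command option fits: unique.

rotate(1, 90)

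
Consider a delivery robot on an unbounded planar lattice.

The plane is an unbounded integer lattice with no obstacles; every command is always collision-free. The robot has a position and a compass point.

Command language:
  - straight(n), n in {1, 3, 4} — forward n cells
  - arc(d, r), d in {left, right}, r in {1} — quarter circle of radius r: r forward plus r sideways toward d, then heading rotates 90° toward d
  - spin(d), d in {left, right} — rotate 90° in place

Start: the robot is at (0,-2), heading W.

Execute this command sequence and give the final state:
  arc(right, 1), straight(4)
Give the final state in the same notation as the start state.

from: at (0,-2), heading W
step 1 (arc(right, 1)): at (-1,-1), heading N
step 2 (straight(4)): at (-1,3), heading N

at (-1,3), heading N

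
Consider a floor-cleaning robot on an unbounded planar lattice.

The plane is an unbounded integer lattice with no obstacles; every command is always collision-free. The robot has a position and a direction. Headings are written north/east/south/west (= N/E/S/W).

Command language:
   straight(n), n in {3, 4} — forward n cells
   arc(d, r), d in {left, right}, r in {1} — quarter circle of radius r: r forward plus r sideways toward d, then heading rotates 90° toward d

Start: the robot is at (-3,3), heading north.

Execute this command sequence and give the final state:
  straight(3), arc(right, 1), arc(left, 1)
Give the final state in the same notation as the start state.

at (-1,8), heading north

from: at (-3,3), heading north
t=1 straight(3) ⇒ at (-3,6), heading north
t=2 arc(right, 1) ⇒ at (-2,7), heading east
t=3 arc(left, 1) ⇒ at (-1,8), heading north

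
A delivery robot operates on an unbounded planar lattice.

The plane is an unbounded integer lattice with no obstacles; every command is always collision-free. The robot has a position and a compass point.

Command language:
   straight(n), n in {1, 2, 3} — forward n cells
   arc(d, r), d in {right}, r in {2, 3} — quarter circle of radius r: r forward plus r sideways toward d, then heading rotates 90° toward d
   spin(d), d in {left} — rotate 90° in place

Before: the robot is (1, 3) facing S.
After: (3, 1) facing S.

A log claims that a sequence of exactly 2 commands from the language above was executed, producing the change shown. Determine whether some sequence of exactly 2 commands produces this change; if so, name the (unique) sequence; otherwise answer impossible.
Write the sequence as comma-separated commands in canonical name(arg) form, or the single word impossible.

key: still facing S at the end — net rotation zero over 2 steps
begin: (1, 3) facing S
1. spin(left) → (1, 3) facing E
2. arc(right, 2) → (3, 1) facing S
all 36 alternatives checked — unique.

spin(left), arc(right, 2)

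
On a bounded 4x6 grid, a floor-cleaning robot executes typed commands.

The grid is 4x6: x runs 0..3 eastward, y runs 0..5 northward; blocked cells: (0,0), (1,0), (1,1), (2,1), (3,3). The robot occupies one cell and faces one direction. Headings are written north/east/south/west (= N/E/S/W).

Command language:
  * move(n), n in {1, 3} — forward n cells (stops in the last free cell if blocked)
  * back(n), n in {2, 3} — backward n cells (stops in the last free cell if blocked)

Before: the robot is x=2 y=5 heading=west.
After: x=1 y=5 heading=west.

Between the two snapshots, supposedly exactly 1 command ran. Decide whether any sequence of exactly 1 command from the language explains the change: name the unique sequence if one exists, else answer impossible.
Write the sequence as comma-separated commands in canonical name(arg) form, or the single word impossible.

move(1)

key: still facing W — the one step turns nothing
start: x=2 y=5 heading=west
step 1 (move(1)): x=1 y=5 heading=west
all 4 alternatives checked — unique.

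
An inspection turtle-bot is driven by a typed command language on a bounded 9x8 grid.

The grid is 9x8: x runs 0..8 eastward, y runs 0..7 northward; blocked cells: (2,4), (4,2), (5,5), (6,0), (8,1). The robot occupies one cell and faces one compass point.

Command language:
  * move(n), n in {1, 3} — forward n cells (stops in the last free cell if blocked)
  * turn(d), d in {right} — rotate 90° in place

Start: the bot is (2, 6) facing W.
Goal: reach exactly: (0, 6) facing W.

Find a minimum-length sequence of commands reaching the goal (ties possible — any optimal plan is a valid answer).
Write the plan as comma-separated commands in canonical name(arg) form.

from: (2, 6) facing W
step 1 (move(3)): (0, 6) facing W
nothing shorter than 1 reaches the goal.

move(3)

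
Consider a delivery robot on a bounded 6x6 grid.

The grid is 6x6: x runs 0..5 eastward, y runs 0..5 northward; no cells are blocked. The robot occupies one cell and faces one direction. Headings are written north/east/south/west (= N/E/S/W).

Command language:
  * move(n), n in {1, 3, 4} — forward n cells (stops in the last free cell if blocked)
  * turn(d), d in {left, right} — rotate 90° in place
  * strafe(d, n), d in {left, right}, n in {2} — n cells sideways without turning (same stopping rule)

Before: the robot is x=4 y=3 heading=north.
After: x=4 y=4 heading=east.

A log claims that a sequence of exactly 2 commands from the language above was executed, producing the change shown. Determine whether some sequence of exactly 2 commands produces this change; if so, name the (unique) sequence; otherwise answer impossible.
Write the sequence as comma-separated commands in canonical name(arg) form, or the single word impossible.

move(1), turn(right)

key: order matters: swapping move(1) and turn(right) lands elsewhere
t0: x=4 y=3 heading=north
[1] after move(1): x=4 y=4 heading=north
[2] after turn(right): x=4 y=4 heading=east
all 49 alternatives checked — unique.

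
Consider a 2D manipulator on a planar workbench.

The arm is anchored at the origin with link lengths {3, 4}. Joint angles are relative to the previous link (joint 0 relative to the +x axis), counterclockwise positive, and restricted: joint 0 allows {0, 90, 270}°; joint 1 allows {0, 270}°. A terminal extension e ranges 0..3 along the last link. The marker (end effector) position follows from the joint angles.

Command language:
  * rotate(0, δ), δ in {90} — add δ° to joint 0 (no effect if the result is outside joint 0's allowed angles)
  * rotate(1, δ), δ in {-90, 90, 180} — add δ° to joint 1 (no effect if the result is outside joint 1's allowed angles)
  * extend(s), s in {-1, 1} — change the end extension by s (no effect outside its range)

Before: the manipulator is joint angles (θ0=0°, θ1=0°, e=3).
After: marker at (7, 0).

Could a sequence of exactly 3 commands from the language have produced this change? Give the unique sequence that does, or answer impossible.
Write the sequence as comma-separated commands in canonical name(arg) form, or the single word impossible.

extend(-1), extend(-1), extend(-1)

from: joint angles (θ0=0°, θ1=0°, e=3)
t=1 extend(-1) ⇒ joint angles (θ0=0°, θ1=0°, e=2)
t=2 extend(-1) ⇒ joint angles (θ0=0°, θ1=0°, e=1)
t=3 extend(-1) ⇒ joint angles (θ0=0°, θ1=0°, e=0)
no other 3-command option fits: unique.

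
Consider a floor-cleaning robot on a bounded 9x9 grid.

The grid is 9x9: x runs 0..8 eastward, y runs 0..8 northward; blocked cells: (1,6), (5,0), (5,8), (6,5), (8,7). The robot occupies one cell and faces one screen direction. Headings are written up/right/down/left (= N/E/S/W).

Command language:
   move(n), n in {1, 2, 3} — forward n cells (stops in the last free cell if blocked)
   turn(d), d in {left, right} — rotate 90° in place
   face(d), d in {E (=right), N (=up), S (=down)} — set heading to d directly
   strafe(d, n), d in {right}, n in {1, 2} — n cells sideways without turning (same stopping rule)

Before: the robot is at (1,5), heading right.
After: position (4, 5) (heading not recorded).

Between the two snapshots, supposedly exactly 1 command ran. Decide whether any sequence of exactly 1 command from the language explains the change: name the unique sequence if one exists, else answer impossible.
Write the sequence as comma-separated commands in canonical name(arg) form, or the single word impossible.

initial: at (1,5), heading right
step 1 (move(3)): at (4,5), heading right
no other 1-command option fits: unique.

move(3)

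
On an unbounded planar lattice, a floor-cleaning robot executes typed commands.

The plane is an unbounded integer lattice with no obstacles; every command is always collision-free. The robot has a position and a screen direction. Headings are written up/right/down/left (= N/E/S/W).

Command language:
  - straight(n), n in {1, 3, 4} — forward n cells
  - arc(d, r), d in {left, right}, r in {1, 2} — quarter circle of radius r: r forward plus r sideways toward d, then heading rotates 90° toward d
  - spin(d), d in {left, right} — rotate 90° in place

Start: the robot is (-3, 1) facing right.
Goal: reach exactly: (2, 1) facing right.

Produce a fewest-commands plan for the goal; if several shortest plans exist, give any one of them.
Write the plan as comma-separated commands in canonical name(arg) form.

begin: (-3, 1) facing right
t=1 straight(4) ⇒ (1, 1) facing right
t=2 straight(1) ⇒ (2, 1) facing right
nothing shorter than 2 reaches the goal.

straight(4), straight(1)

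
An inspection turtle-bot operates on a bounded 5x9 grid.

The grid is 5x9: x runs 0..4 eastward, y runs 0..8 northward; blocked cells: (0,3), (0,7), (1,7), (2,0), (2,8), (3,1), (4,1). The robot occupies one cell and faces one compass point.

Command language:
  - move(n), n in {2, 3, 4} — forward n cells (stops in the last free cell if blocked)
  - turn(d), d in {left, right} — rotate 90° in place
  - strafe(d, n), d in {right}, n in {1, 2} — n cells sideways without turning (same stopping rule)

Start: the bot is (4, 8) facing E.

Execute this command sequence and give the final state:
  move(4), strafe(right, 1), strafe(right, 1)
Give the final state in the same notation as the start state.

from: (4, 8) facing E
[1] after move(4): (4, 8) facing E
[2] after strafe(right, 1): (4, 7) facing E
[3] after strafe(right, 1): (4, 6) facing E

(4, 6) facing E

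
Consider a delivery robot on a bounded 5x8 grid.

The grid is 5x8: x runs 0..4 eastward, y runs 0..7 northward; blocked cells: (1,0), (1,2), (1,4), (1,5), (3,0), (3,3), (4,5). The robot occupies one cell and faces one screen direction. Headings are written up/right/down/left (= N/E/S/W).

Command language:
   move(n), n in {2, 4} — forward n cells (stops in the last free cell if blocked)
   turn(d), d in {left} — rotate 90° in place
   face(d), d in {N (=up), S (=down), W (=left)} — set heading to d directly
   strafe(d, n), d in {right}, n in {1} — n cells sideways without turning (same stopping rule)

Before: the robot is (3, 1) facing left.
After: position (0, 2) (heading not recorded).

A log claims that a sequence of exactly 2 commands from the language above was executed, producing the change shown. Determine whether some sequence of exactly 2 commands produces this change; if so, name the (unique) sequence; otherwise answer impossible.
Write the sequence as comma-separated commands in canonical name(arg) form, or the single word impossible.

move(4), strafe(right, 1)

key: move(4) runs into the grid edge before its full distance
begin: (3, 1) facing left
step 1 (move(4)): (0, 1) facing left
step 2 (strafe(right, 1)): (0, 2) facing left
no other 2-command option fits: unique.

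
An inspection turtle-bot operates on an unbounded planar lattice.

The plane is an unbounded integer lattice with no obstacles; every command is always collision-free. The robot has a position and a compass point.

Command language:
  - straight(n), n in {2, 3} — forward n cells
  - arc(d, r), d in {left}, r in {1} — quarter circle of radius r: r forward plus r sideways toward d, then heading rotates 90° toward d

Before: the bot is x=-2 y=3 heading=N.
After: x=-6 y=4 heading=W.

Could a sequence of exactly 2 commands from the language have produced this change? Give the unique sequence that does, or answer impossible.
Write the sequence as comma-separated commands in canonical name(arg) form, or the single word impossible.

arc(left, 1), straight(3)

key: position moved to (-6,4) AND the heading swung to W — translation plus rotation needed
from: x=-2 y=3 heading=N
1. arc(left, 1) → x=-3 y=4 heading=W
2. straight(3) → x=-6 y=4 heading=W
all 9 alternatives checked — unique.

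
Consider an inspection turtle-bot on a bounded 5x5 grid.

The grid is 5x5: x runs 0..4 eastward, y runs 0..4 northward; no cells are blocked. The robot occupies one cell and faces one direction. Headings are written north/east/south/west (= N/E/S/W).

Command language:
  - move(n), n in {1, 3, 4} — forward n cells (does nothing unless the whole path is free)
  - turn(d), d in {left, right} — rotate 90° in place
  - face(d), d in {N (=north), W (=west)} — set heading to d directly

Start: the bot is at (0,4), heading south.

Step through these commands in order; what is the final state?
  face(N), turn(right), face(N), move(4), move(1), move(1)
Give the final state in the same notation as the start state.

at (0,4), heading north

start: at (0,4), heading south
[1] after face(N): at (0,4), heading north
[2] after turn(right): at (0,4), heading east
[3] after face(N): at (0,4), heading north
[4] after move(4): at (0,4), heading north
[5] after move(1): at (0,4), heading north
[6] after move(1): at (0,4), heading north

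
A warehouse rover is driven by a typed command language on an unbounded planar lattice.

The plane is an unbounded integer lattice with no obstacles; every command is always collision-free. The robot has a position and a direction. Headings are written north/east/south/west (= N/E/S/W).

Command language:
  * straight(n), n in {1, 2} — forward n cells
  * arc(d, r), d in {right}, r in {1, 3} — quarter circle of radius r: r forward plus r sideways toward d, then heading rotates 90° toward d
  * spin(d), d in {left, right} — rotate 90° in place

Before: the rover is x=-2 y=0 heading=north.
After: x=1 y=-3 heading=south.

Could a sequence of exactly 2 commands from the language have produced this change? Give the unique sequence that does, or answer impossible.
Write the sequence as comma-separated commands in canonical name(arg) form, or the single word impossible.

spin(right), arc(right, 3)

key: running arc(right, 3) before spin(right) would end elsewhere — order is forced
initial: x=-2 y=0 heading=north
1. spin(right) → x=-2 y=0 heading=east
2. arc(right, 3) → x=1 y=-3 heading=south
no rival 2-sequence matches.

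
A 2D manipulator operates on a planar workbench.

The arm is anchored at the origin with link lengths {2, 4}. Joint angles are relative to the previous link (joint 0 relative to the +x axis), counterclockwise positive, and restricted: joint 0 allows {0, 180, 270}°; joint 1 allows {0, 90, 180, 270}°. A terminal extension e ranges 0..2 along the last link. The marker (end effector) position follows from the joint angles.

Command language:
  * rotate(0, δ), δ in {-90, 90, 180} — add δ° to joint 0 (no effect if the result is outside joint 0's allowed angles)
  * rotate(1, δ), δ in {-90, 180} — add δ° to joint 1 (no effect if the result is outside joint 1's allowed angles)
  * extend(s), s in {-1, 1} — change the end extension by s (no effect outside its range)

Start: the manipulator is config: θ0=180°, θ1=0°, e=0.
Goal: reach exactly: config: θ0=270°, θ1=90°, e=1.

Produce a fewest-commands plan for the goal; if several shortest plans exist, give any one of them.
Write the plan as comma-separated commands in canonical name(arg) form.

rotate(1, 180), rotate(1, -90), extend(1), rotate(0, 90)

start: config: θ0=180°, θ1=0°, e=0
step 1 (rotate(1, 180)): config: θ0=180°, θ1=180°, e=0
step 2 (rotate(1, -90)): config: θ0=180°, θ1=90°, e=0
step 3 (extend(1)): config: θ0=180°, θ1=90°, e=1
step 4 (rotate(0, 90)): config: θ0=270°, θ1=90°, e=1
minimal: 4 command(s), checked below 4.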